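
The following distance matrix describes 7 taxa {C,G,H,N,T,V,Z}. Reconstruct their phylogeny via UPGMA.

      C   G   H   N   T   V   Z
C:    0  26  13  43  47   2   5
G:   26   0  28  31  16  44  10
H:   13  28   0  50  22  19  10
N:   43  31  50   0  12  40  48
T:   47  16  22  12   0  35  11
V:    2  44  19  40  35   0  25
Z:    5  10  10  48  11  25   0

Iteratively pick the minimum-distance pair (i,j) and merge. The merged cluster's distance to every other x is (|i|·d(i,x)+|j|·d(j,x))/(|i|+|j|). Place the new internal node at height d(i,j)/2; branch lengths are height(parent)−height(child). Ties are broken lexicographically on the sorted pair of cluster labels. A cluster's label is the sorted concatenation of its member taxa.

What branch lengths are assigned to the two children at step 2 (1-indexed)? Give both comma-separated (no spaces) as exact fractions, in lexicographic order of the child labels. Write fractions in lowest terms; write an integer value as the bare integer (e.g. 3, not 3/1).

5,5

step 1: merge (C,V) at d=2; branch lengths C→1, V→1; new cluster CV
  updated: d(CV,G)=35, d(CV,H)=16, d(CV,N)=83/2, d(CV,T)=41, d(CV,Z)=15
step 2: merge (G,Z) at d=10; branch lengths G→5, Z→5; new cluster GZ
  updated: d(CV,GZ)=25, d(GZ,H)=19, d(GZ,N)=79/2, d(GZ,T)=27/2
step 3: merge (N,T) at d=12; branch lengths N→6, T→6; new cluster NT
  updated: d(CV,NT)=165/4, d(GZ,NT)=53/2, d(H,NT)=36
step 4: merge (CV,H) at d=16; branch lengths CV→7, H→8; new cluster CHV
  updated: d(CHV,GZ)=23, d(CHV,NT)=79/2
step 5: merge (CHV,GZ) at d=23; branch lengths CHV→7/2, GZ→13/2; new cluster CGHVZ
  updated: d(CGHVZ,NT)=343/10
step 6: merge (CGHVZ,NT) at d=343/10; branch lengths CGHVZ→113/20, NT→223/20; new cluster CGHNTVZ
final tree: ((((C:1,V:1):7,H:8):7/2,(G:5,Z:5):13/2):113/20,(N:6,T:6):223/20)
total length: 329/5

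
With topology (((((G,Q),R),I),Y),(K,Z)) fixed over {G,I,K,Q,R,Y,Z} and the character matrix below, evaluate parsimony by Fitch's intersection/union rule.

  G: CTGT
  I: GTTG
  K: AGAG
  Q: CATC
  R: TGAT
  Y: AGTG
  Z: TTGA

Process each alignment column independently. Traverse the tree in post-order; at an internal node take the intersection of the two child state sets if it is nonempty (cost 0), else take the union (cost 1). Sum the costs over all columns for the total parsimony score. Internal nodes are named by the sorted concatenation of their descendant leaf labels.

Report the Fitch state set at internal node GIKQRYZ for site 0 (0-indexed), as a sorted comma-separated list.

GQ@0: {C} ∩ {C} = {C} (intersection, +0)
GQR@0: {C} ∪ {T} = {C,T} (union, +1)
GIQR@0: {C,T} ∪ {G} = {C,G,T} (union, +1)
GIQRY@0: {C,G,T} ∪ {A} = {A,C,G,T} (union, +1)
KZ@0: {A} ∪ {T} = {A,T} (union, +1)
GIKQRYZ@0: {A,C,G,T} ∩ {A,T} = {A,T} (intersection, +0)
GQ@1: {T} ∪ {A} = {A,T} (union, +1)
GQR@1: {A,T} ∪ {G} = {A,G,T} (union, +1)
GIQR@1: {A,G,T} ∩ {T} = {T} (intersection, +0)
GIQRY@1: {T} ∪ {G} = {G,T} (union, +1)
KZ@1: {G} ∪ {T} = {G,T} (union, +1)
GIKQRYZ@1: {G,T} ∩ {G,T} = {G,T} (intersection, +0)
GQ@2: {G} ∪ {T} = {G,T} (union, +1)
GQR@2: {G,T} ∪ {A} = {A,G,T} (union, +1)
GIQR@2: {A,G,T} ∩ {T} = {T} (intersection, +0)
GIQRY@2: {T} ∩ {T} = {T} (intersection, +0)
KZ@2: {A} ∪ {G} = {A,G} (union, +1)
GIKQRYZ@2: {T} ∪ {A,G} = {A,G,T} (union, +1)
GQ@3: {T} ∪ {C} = {C,T} (union, +1)
GQR@3: {C,T} ∩ {T} = {T} (intersection, +0)
GIQR@3: {T} ∪ {G} = {G,T} (union, +1)
GIQRY@3: {G,T} ∩ {G} = {G} (intersection, +0)
KZ@3: {G} ∪ {A} = {A,G} (union, +1)
GIKQRYZ@3: {G} ∩ {A,G} = {G} (intersection, +0)
per-site changes: [4, 4, 4, 3]; total = 15

A,T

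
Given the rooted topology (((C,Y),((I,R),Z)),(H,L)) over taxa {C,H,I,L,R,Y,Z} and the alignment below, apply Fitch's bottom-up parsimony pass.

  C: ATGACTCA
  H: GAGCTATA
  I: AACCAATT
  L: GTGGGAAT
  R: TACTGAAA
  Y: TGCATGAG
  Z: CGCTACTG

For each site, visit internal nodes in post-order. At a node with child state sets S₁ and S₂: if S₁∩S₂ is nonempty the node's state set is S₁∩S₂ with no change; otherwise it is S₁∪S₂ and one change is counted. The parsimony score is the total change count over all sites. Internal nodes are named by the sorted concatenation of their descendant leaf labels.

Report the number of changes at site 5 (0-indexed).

[col 0] CY: children C:{A}, Y:{T} ∪→ {A,T}; cost 1
[col 0] IR: children I:{A}, R:{T} ∪→ {A,T}; cost 1
[col 0] IRZ: children IR:{A,T}, Z:{C} ∪→ {A,C,T}; cost 1
[col 0] CIRYZ: children CY:{A,T}, IRZ:{A,C,T} ∩→ {A,T}; cost 0
[col 0] HL: children H:{G}, L:{G} ∩→ {G}; cost 0
[col 0] CHILRYZ: children CIRYZ:{A,T}, HL:{G} ∪→ {A,G,T}; cost 1
[col 1] CY: children C:{T}, Y:{G} ∪→ {G,T}; cost 1
[col 1] IR: children I:{A}, R:{A} ∩→ {A}; cost 0
[col 1] IRZ: children IR:{A}, Z:{G} ∪→ {A,G}; cost 1
[col 1] CIRYZ: children CY:{G,T}, IRZ:{A,G} ∩→ {G}; cost 0
[col 1] HL: children H:{A}, L:{T} ∪→ {A,T}; cost 1
[col 1] CHILRYZ: children CIRYZ:{G}, HL:{A,T} ∪→ {A,G,T}; cost 1
[col 2] CY: children C:{G}, Y:{C} ∪→ {C,G}; cost 1
[col 2] IR: children I:{C}, R:{C} ∩→ {C}; cost 0
[col 2] IRZ: children IR:{C}, Z:{C} ∩→ {C}; cost 0
[col 2] CIRYZ: children CY:{C,G}, IRZ:{C} ∩→ {C}; cost 0
[col 2] HL: children H:{G}, L:{G} ∩→ {G}; cost 0
[col 2] CHILRYZ: children CIRYZ:{C}, HL:{G} ∪→ {C,G}; cost 1
[col 3] CY: children C:{A}, Y:{A} ∩→ {A}; cost 0
[col 3] IR: children I:{C}, R:{T} ∪→ {C,T}; cost 1
[col 3] IRZ: children IR:{C,T}, Z:{T} ∩→ {T}; cost 0
[col 3] CIRYZ: children CY:{A}, IRZ:{T} ∪→ {A,T}; cost 1
[col 3] HL: children H:{C}, L:{G} ∪→ {C,G}; cost 1
[col 3] CHILRYZ: children CIRYZ:{A,T}, HL:{C,G} ∪→ {A,C,G,T}; cost 1
[col 4] CY: children C:{C}, Y:{T} ∪→ {C,T}; cost 1
[col 4] IR: children I:{A}, R:{G} ∪→ {A,G}; cost 1
[col 4] IRZ: children IR:{A,G}, Z:{A} ∩→ {A}; cost 0
[col 4] CIRYZ: children CY:{C,T}, IRZ:{A} ∪→ {A,C,T}; cost 1
[col 4] HL: children H:{T}, L:{G} ∪→ {G,T}; cost 1
[col 4] CHILRYZ: children CIRYZ:{A,C,T}, HL:{G,T} ∩→ {T}; cost 0
[col 5] CY: children C:{T}, Y:{G} ∪→ {G,T}; cost 1
[col 5] IR: children I:{A}, R:{A} ∩→ {A}; cost 0
[col 5] IRZ: children IR:{A}, Z:{C} ∪→ {A,C}; cost 1
[col 5] CIRYZ: children CY:{G,T}, IRZ:{A,C} ∪→ {A,C,G,T}; cost 1
[col 5] HL: children H:{A}, L:{A} ∩→ {A}; cost 0
[col 5] CHILRYZ: children CIRYZ:{A,C,G,T}, HL:{A} ∩→ {A}; cost 0
[col 6] CY: children C:{C}, Y:{A} ∪→ {A,C}; cost 1
[col 6] IR: children I:{T}, R:{A} ∪→ {A,T}; cost 1
[col 6] IRZ: children IR:{A,T}, Z:{T} ∩→ {T}; cost 0
[col 6] CIRYZ: children CY:{A,C}, IRZ:{T} ∪→ {A,C,T}; cost 1
[col 6] HL: children H:{T}, L:{A} ∪→ {A,T}; cost 1
[col 6] CHILRYZ: children CIRYZ:{A,C,T}, HL:{A,T} ∩→ {A,T}; cost 0
[col 7] CY: children C:{A}, Y:{G} ∪→ {A,G}; cost 1
[col 7] IR: children I:{T}, R:{A} ∪→ {A,T}; cost 1
[col 7] IRZ: children IR:{A,T}, Z:{G} ∪→ {A,G,T}; cost 1
[col 7] CIRYZ: children CY:{A,G}, IRZ:{A,G,T} ∩→ {A,G}; cost 0
[col 7] HL: children H:{A}, L:{T} ∪→ {A,T}; cost 1
[col 7] CHILRYZ: children CIRYZ:{A,G}, HL:{A,T} ∩→ {A}; cost 0
per-site changes: [4, 4, 2, 4, 4, 3, 4, 4]; total = 29

3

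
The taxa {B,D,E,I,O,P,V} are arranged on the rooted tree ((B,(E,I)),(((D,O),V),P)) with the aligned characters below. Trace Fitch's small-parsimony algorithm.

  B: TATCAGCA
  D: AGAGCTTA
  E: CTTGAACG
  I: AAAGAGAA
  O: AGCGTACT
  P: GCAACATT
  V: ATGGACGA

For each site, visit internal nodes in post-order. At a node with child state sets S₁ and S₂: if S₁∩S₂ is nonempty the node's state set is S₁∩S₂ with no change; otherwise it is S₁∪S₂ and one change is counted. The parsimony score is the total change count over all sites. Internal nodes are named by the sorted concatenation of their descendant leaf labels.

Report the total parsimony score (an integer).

EI@0: {C} ∪ {A} = {A,C} (union, +1)
BEI@0: {T} ∪ {A,C} = {A,C,T} (union, +1)
DO@0: {A} ∩ {A} = {A} (intersection, +0)
DOV@0: {A} ∩ {A} = {A} (intersection, +0)
DOPV@0: {A} ∪ {G} = {A,G} (union, +1)
BDEIOPV@0: {A,C,T} ∩ {A,G} = {A} (intersection, +0)
EI@1: {T} ∪ {A} = {A,T} (union, +1)
BEI@1: {A} ∩ {A,T} = {A} (intersection, +0)
DO@1: {G} ∩ {G} = {G} (intersection, +0)
DOV@1: {G} ∪ {T} = {G,T} (union, +1)
DOPV@1: {G,T} ∪ {C} = {C,G,T} (union, +1)
BDEIOPV@1: {A} ∪ {C,G,T} = {A,C,G,T} (union, +1)
EI@2: {T} ∪ {A} = {A,T} (union, +1)
BEI@2: {T} ∩ {A,T} = {T} (intersection, +0)
DO@2: {A} ∪ {C} = {A,C} (union, +1)
DOV@2: {A,C} ∪ {G} = {A,C,G} (union, +1)
DOPV@2: {A,C,G} ∩ {A} = {A} (intersection, +0)
BDEIOPV@2: {T} ∪ {A} = {A,T} (union, +1)
EI@3: {G} ∩ {G} = {G} (intersection, +0)
BEI@3: {C} ∪ {G} = {C,G} (union, +1)
DO@3: {G} ∩ {G} = {G} (intersection, +0)
DOV@3: {G} ∩ {G} = {G} (intersection, +0)
DOPV@3: {G} ∪ {A} = {A,G} (union, +1)
BDEIOPV@3: {C,G} ∩ {A,G} = {G} (intersection, +0)
EI@4: {A} ∩ {A} = {A} (intersection, +0)
BEI@4: {A} ∩ {A} = {A} (intersection, +0)
DO@4: {C} ∪ {T} = {C,T} (union, +1)
DOV@4: {C,T} ∪ {A} = {A,C,T} (union, +1)
DOPV@4: {A,C,T} ∩ {C} = {C} (intersection, +0)
BDEIOPV@4: {A} ∪ {C} = {A,C} (union, +1)
EI@5: {A} ∪ {G} = {A,G} (union, +1)
BEI@5: {G} ∩ {A,G} = {G} (intersection, +0)
DO@5: {T} ∪ {A} = {A,T} (union, +1)
DOV@5: {A,T} ∪ {C} = {A,C,T} (union, +1)
DOPV@5: {A,C,T} ∩ {A} = {A} (intersection, +0)
BDEIOPV@5: {G} ∪ {A} = {A,G} (union, +1)
EI@6: {C} ∪ {A} = {A,C} (union, +1)
BEI@6: {C} ∩ {A,C} = {C} (intersection, +0)
DO@6: {T} ∪ {C} = {C,T} (union, +1)
DOV@6: {C,T} ∪ {G} = {C,G,T} (union, +1)
DOPV@6: {C,G,T} ∩ {T} = {T} (intersection, +0)
BDEIOPV@6: {C} ∪ {T} = {C,T} (union, +1)
EI@7: {G} ∪ {A} = {A,G} (union, +1)
BEI@7: {A} ∩ {A,G} = {A} (intersection, +0)
DO@7: {A} ∪ {T} = {A,T} (union, +1)
DOV@7: {A,T} ∩ {A} = {A} (intersection, +0)
DOPV@7: {A} ∪ {T} = {A,T} (union, +1)
BDEIOPV@7: {A} ∩ {A,T} = {A} (intersection, +0)
per-site changes: [3, 4, 4, 2, 3, 4, 4, 3]; total = 27

27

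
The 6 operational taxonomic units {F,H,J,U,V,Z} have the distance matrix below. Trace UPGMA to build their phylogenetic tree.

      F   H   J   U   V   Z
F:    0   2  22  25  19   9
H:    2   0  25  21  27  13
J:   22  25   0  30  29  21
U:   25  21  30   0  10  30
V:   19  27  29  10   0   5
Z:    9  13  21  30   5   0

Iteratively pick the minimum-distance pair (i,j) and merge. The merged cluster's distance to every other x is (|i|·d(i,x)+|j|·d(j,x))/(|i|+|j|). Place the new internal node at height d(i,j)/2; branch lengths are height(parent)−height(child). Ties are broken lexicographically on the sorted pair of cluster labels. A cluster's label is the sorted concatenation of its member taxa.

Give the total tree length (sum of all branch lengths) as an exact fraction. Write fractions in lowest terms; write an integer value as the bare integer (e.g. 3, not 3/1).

963/20

iteration 1: select F,H (d=2); attach at lengths (1, 1); label the merged cluster FH
  updated: d(FH,J)=47/2, d(FH,U)=23, d(FH,V)=23, d(FH,Z)=11
iteration 2: select V,Z (d=5); attach at lengths (5/2, 5/2); label the merged cluster VZ
  updated: d(FH,VZ)=17, d(J,VZ)=25, d(U,VZ)=20
iteration 3: select FH,VZ (d=17); attach at lengths (15/2, 6); label the merged cluster FHVZ
  updated: d(FHVZ,J)=97/4, d(FHVZ,U)=43/2
iteration 4: select FHVZ,U (d=43/2); attach at lengths (9/4, 43/4); label the merged cluster FHUVZ
  updated: d(FHUVZ,J)=127/5
iteration 5: select FHUVZ,J (d=127/5); attach at lengths (39/20, 127/10); label the merged cluster FHJUVZ
final tree: ((((F:1,H:1):15/2,(V:5/2,Z:5/2):6):9/4,U:43/4):39/20,J:127/10)
total length: 963/20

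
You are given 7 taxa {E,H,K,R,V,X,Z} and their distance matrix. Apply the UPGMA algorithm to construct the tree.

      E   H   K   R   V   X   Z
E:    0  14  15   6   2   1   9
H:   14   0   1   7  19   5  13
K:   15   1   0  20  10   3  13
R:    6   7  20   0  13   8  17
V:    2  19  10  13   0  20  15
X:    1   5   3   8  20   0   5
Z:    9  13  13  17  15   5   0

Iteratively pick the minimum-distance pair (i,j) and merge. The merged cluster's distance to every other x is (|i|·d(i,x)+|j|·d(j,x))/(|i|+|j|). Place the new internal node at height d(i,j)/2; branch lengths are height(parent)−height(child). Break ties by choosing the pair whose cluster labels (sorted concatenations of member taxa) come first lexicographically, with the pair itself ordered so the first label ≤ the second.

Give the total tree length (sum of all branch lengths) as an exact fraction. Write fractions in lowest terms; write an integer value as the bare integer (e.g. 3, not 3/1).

683/24

iteration 1: select E,X (d=1); attach at lengths (1/2, 1/2); label the merged cluster EX
  updated: d(EX,H)=19/2, d(EX,K)=9, d(EX,R)=7, d(EX,V)=11, d(EX,Z)=7
iteration 2: select H,K (d=1); attach at lengths (1/2, 1/2); label the merged cluster HK
  updated: d(EX,HK)=37/4, d(HK,R)=27/2, d(HK,V)=29/2, d(HK,Z)=13
iteration 3: select EX,R (d=7); attach at lengths (3, 7/2); label the merged cluster ERX
  updated: d(ERX,HK)=32/3, d(ERX,V)=35/3, d(ERX,Z)=31/3
iteration 4: select ERX,Z (d=31/3); attach at lengths (5/3, 31/6); label the merged cluster ERXZ
  updated: d(ERXZ,HK)=45/4, d(ERXZ,V)=25/2
iteration 5: select ERXZ,HK (d=45/4); attach at lengths (11/24, 41/8); label the merged cluster EHKRXZ
  updated: d(EHKRXZ,V)=79/6
iteration 6: select EHKRXZ,V (d=79/6); attach at lengths (23/24, 79/12); label the merged cluster EHKRVXZ
final tree: (((((E:1/2,X:1/2):3,R:7/2):5/3,Z:31/6):11/24,(H:1/2,K:1/2):41/8):23/24,V:79/12)
total length: 683/24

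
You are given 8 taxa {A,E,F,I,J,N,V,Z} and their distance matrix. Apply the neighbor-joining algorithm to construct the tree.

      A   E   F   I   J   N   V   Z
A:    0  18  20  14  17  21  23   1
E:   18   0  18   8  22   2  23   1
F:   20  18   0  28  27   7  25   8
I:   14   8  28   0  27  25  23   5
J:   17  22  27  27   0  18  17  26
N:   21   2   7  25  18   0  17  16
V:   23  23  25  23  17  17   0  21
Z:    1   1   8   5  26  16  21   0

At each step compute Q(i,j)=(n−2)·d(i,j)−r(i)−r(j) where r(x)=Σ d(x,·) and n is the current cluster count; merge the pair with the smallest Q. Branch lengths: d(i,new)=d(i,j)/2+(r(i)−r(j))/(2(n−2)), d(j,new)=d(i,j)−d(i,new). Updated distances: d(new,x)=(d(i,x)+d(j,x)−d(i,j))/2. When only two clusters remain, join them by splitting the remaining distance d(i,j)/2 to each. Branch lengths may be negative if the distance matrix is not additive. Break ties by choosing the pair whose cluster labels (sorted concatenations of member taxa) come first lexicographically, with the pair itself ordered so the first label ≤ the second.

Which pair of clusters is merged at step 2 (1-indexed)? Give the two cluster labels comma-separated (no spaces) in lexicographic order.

iteration 1: select J,V (d=17, Q=-201); attach at lengths (107/12, 97/12); label the merged cluster JV
  updated: d(A,JV)=23/2, d(E,JV)=14, d(F,JV)=35/2, d(I,JV)=33/2, d(JV,N)=9, d(JV,Z)=15
iteration 2: select F,N (d=7, Q=-287/2); attach at lengths (107/20, 33/20); label the merged cluster FN
  updated: d(A,FN)=17, d(E,FN)=13/2, d(FN,I)=23, d(FN,JV)=39/4, d(FN,Z)=17/2
iteration 3: select FN,JV (d=39/4, Q=-185/2); attach at lengths (37/8, 41/8); label the merged cluster FJNV
  updated: d(A,FJNV)=75/8, d(E,FJNV)=43/8, d(FJNV,I)=119/8, d(FJNV,Z)=55/8
iteration 4: select A,Z (d=1, Q=-213/4); attach at lengths (21/4, -17/4); label the merged cluster AZ
  updated: d(AZ,E)=9, d(AZ,FJNV)=61/8, d(AZ,I)=9
iteration 5: select AZ,I (d=9, Q=-79/2); attach at lengths (47/16, 97/16); label the merged cluster AIZ
  updated: d(AIZ,E)=4, d(AIZ,FJNV)=27/4
iteration 6: select AIZ,E (d=4, Q=-129/8); attach at lengths (43/16, 21/16); label the merged cluster AEIZ
  updated: d(AEIZ,FJNV)=65/16
iteration 7: select AEIZ,FJNV (d=65/16); attach at lengths (65/32, 65/32); label the merged cluster AEFIJNVZ
final tree: ((((A:21/4,Z:-17/4):47/16,I:97/16):43/16,E:21/16):65/32,((F:107/20,N:33/20):37/8,(J:107/12,V:97/12):41/8):65/32)
total length: 829/16

F,N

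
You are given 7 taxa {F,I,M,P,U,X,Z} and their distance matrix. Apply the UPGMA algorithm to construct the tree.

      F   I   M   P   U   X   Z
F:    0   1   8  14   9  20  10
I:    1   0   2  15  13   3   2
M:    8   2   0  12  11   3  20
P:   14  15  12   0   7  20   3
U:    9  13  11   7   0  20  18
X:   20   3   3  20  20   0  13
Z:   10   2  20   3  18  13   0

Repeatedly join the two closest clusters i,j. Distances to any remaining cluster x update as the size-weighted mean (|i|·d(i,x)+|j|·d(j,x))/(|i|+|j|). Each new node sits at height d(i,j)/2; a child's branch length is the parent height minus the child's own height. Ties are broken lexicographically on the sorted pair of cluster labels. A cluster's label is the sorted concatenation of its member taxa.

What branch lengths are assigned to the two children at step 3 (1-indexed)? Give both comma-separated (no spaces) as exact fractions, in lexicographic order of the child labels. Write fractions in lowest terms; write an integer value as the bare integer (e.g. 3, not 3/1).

1. join F+I (d=1) ⇒ FI; edges |F|=1/2, |I|=1/2
  updated: d(FI,M)=5, d(FI,P)=29/2, d(FI,U)=11, d(FI,X)=23/2, d(FI,Z)=6
2. join M+X (d=3) ⇒ MX; edges |M|=3/2, |X|=3/2
  updated: d(FI,MX)=33/4, d(MX,P)=16, d(MX,U)=31/2, d(MX,Z)=33/2
3. join P+Z (d=3) ⇒ PZ; edges |P|=3/2, |Z|=3/2
  updated: d(FI,PZ)=41/4, d(MX,PZ)=65/4, d(PZ,U)=25/2
4. join FI+MX (d=33/4) ⇒ FIMX; edges |FI|=29/8, |MX|=21/8
  updated: d(FIMX,PZ)=53/4, d(FIMX,U)=53/4
5. join PZ+U (d=25/2) ⇒ PUZ; edges |PZ|=19/4, |U|=25/4
  updated: d(FIMX,PUZ)=53/4
6. join FIMX+PUZ (d=53/4) ⇒ FIMPUXZ; edges |FIMX|=5/2, |PUZ|=3/8
final tree: (((F:1/2,I:1/2):29/8,(M:3/2,X:3/2):21/8):5/2,((P:3/2,Z:3/2):19/4,U:25/4):3/8)
total length: 217/8

3/2,3/2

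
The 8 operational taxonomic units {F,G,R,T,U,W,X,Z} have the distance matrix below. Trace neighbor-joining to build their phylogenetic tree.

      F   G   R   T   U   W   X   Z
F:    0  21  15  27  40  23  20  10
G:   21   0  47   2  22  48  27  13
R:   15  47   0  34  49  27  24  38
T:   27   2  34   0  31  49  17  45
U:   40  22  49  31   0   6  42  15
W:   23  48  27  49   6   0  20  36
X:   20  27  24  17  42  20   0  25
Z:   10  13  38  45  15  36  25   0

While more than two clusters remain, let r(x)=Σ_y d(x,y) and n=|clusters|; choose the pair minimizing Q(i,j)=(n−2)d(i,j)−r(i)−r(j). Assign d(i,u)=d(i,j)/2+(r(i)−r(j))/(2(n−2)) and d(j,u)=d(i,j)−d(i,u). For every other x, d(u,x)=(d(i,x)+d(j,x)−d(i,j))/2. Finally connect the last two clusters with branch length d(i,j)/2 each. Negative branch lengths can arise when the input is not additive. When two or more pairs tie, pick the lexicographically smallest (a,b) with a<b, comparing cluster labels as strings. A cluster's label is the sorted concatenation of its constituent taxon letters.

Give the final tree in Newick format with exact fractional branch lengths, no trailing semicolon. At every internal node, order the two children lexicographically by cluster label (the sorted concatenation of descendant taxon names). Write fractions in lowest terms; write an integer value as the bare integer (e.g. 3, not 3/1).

1. join U+W (d=6, Q=-378) ⇒ UW; edges |U|=8/3, |W|=10/3
  updated: d(F,UW)=57/2, d(G,UW)=32, d(R,UW)=35, d(T,UW)=37, d(UW,X)=28, d(UW,Z)=45/2
2. join G+T (d=2, Q=-294) ⇒ GT; edges |G|=-1, |T|=3
  updated: d(F,GT)=23, d(GT,R)=79/2, d(GT,UW)=67/2, d(GT,X)=21, d(GT,Z)=28
3. join F+R (d=15, Q=-188) ⇒ FR; edges |F|=5/8, |R|=115/8
  updated: d(FR,GT)=95/4, d(FR,UW)=97/4, d(FR,X)=29/2, d(FR,Z)=33/2
4. join UW+Z (d=45/2, Q=-531/4) ⇒ UWZ; edges |UW|=335/24, |Z|=205/24
  updated: d(FR,UWZ)=73/8, d(GT,UWZ)=39/2, d(UWZ,X)=61/4
5. join FR+UWZ (d=73/8, Q=-73) ⇒ FRUWZ; edges |FR|=87/16, |UWZ|=59/16
  updated: d(FRUWZ,GT)=273/16, d(FRUWZ,X)=165/16
6. join FRUWZ+GT (d=273/16, Q=-387/8) ⇒ FGRTUWZ; edges |FRUWZ|=51/16, |GT|=111/8
  updated: d(FGRTUWZ,X)=57/8
7. join FGRTUWZ+X (d=57/8) ⇒ FGRTUWXZ; edges |FGRTUWZ|=57/16, |X|=57/16
final tree: ((((F:5/8,R:115/8):87/16,((U:8/3,W:10/3):335/24,Z:205/24):59/16):51/16,(G:-1,T:3):111/8):57/16,X:57/16)
total length: 1261/16

((((F:5/8,R:115/8):87/16,((U:8/3,W:10/3):335/24,Z:205/24):59/16):51/16,(G:-1,T:3):111/8):57/16,X:57/16)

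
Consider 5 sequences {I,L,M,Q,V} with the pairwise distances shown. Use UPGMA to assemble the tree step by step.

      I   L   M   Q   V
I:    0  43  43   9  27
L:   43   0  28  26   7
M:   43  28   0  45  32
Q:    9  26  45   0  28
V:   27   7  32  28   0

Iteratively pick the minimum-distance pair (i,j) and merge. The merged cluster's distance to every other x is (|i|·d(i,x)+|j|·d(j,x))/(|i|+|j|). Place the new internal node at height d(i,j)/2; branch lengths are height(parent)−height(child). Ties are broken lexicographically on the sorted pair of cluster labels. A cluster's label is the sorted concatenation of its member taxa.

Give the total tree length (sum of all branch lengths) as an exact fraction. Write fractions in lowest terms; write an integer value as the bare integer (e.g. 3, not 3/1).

1. join L+V (d=7) ⇒ LV; edges |L|=7/2, |V|=7/2
  updated: d(I,LV)=35, d(LV,M)=30, d(LV,Q)=27
2. join I+Q (d=9) ⇒ IQ; edges |I|=9/2, |Q|=9/2
  updated: d(IQ,LV)=31, d(IQ,M)=44
3. join LV+M (d=30) ⇒ LMV; edges |LV|=23/2, |M|=15
  updated: d(IQ,LMV)=106/3
4. join IQ+LMV (d=106/3) ⇒ ILMQV; edges |IQ|=79/6, |LMV|=8/3
final tree: ((I:9/2,Q:9/2):79/6,((L:7/2,V:7/2):23/2,M:15):8/3)
total length: 175/3

175/3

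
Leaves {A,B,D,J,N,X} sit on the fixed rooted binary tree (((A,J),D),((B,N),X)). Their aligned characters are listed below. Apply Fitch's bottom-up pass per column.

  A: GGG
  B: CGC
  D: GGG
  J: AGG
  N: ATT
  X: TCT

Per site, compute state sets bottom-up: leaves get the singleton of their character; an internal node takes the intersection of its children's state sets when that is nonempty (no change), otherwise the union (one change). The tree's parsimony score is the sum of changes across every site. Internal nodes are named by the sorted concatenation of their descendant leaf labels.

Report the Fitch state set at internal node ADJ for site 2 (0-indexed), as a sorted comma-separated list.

G

[col 0] AJ: children A:{G}, J:{A} ∪→ {A,G}; cost 1
[col 0] ADJ: children AJ:{A,G}, D:{G} ∩→ {G}; cost 0
[col 0] BN: children B:{C}, N:{A} ∪→ {A,C}; cost 1
[col 0] BNX: children BN:{A,C}, X:{T} ∪→ {A,C,T}; cost 1
[col 0] ABDJNX: children ADJ:{G}, BNX:{A,C,T} ∪→ {A,C,G,T}; cost 1
[col 1] AJ: children A:{G}, J:{G} ∩→ {G}; cost 0
[col 1] ADJ: children AJ:{G}, D:{G} ∩→ {G}; cost 0
[col 1] BN: children B:{G}, N:{T} ∪→ {G,T}; cost 1
[col 1] BNX: children BN:{G,T}, X:{C} ∪→ {C,G,T}; cost 1
[col 1] ABDJNX: children ADJ:{G}, BNX:{C,G,T} ∩→ {G}; cost 0
[col 2] AJ: children A:{G}, J:{G} ∩→ {G}; cost 0
[col 2] ADJ: children AJ:{G}, D:{G} ∩→ {G}; cost 0
[col 2] BN: children B:{C}, N:{T} ∪→ {C,T}; cost 1
[col 2] BNX: children BN:{C,T}, X:{T} ∩→ {T}; cost 0
[col 2] ABDJNX: children ADJ:{G}, BNX:{T} ∪→ {G,T}; cost 1
per-site changes: [4, 2, 2]; total = 8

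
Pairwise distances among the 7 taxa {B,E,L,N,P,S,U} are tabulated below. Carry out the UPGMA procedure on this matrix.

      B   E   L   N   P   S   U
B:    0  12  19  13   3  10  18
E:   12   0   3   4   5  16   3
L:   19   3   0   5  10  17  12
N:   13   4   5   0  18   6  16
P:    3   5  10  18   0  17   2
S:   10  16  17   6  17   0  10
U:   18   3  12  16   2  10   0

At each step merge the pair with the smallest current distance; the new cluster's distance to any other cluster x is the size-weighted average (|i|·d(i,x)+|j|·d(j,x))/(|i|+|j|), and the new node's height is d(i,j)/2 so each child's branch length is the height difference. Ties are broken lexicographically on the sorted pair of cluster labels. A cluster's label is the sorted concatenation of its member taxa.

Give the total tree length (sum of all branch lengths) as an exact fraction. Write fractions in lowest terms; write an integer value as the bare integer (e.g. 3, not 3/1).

1691/60

iteration 1: select P,U (d=2); attach at lengths (1, 1); label the merged cluster PU
  updated: d(B,PU)=21/2, d(E,PU)=4, d(L,PU)=11, d(N,PU)=17, d(PU,S)=27/2
iteration 2: select E,L (d=3); attach at lengths (3/2, 3/2); label the merged cluster EL
  updated: d(B,EL)=31/2, d(EL,N)=9/2, d(EL,PU)=15/2, d(EL,S)=33/2
iteration 3: select EL,N (d=9/2); attach at lengths (3/4, 9/4); label the merged cluster ELN
  updated: d(B,ELN)=44/3, d(ELN,PU)=32/3, d(ELN,S)=13
iteration 4: select B,S (d=10); attach at lengths (5, 5); label the merged cluster BS
  updated: d(BS,ELN)=83/6, d(BS,PU)=12
iteration 5: select ELN,PU (d=32/3); attach at lengths (37/12, 13/3); label the merged cluster ELNPU
  updated: d(BS,ELNPU)=131/10
iteration 6: select BS,ELNPU (d=131/10); attach at lengths (31/20, 73/60); label the merged cluster BELNPSU
final tree: ((B:5,S:5):31/20,(((E:3/2,L:3/2):3/4,N:9/4):37/12,(P:1,U:1):13/3):73/60)
total length: 1691/60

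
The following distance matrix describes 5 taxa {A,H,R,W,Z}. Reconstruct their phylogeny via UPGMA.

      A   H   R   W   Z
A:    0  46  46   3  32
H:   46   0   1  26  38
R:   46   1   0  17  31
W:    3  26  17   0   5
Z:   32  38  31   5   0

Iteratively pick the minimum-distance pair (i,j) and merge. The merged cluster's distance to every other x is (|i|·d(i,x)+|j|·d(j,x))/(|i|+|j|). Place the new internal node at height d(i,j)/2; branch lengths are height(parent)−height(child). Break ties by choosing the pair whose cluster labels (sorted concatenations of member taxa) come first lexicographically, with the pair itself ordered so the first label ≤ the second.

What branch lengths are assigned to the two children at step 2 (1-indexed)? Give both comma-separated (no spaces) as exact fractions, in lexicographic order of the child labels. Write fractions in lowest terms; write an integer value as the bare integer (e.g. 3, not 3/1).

step 1: merge (H,R) at d=1; branch lengths H→1/2, R→1/2; new cluster HR
  updated: d(A,HR)=46, d(HR,W)=43/2, d(HR,Z)=69/2
step 2: merge (A,W) at d=3; branch lengths A→3/2, W→3/2; new cluster AW
  updated: d(AW,HR)=135/4, d(AW,Z)=37/2
step 3: merge (AW,Z) at d=37/2; branch lengths AW→31/4, Z→37/4; new cluster AWZ
  updated: d(AWZ,HR)=34
step 4: merge (AWZ,HR) at d=34; branch lengths AWZ→31/4, HR→33/2; new cluster AHRWZ
final tree: (((A:3/2,W:3/2):31/4,Z:37/4):31/4,(H:1/2,R:1/2):33/2)
total length: 181/4

3/2,3/2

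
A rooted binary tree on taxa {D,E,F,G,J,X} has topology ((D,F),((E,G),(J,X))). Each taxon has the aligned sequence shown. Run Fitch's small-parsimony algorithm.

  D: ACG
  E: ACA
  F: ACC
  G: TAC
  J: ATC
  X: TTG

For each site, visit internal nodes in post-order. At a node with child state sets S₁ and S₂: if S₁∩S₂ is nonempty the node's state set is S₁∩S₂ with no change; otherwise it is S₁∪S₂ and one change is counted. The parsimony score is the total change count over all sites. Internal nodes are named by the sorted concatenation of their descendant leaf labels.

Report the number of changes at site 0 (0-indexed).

[col 0] DF: children D:{A}, F:{A} ∩→ {A}; cost 0
[col 0] EG: children E:{A}, G:{T} ∪→ {A,T}; cost 1
[col 0] JX: children J:{A}, X:{T} ∪→ {A,T}; cost 1
[col 0] EGJX: children EG:{A,T}, JX:{A,T} ∩→ {A,T}; cost 0
[col 0] DEFGJX: children DF:{A}, EGJX:{A,T} ∩→ {A}; cost 0
[col 1] DF: children D:{C}, F:{C} ∩→ {C}; cost 0
[col 1] EG: children E:{C}, G:{A} ∪→ {A,C}; cost 1
[col 1] JX: children J:{T}, X:{T} ∩→ {T}; cost 0
[col 1] EGJX: children EG:{A,C}, JX:{T} ∪→ {A,C,T}; cost 1
[col 1] DEFGJX: children DF:{C}, EGJX:{A,C,T} ∩→ {C}; cost 0
[col 2] DF: children D:{G}, F:{C} ∪→ {C,G}; cost 1
[col 2] EG: children E:{A}, G:{C} ∪→ {A,C}; cost 1
[col 2] JX: children J:{C}, X:{G} ∪→ {C,G}; cost 1
[col 2] EGJX: children EG:{A,C}, JX:{C,G} ∩→ {C}; cost 0
[col 2] DEFGJX: children DF:{C,G}, EGJX:{C} ∩→ {C}; cost 0
per-site changes: [2, 2, 3]; total = 7

2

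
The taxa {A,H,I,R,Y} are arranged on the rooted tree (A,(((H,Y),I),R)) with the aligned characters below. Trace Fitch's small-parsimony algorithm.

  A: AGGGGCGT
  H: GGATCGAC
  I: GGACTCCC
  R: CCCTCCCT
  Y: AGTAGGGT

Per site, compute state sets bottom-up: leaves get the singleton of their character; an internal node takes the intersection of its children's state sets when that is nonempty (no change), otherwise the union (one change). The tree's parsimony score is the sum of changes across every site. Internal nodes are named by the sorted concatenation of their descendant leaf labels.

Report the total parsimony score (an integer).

[col 0] HY: children H:{G}, Y:{A} ∪→ {A,G}; cost 1
[col 0] HIY: children HY:{A,G}, I:{G} ∩→ {G}; cost 0
[col 0] HIRY: children HIY:{G}, R:{C} ∪→ {C,G}; cost 1
[col 0] AHIRY: children A:{A}, HIRY:{C,G} ∪→ {A,C,G}; cost 1
[col 1] HY: children H:{G}, Y:{G} ∩→ {G}; cost 0
[col 1] HIY: children HY:{G}, I:{G} ∩→ {G}; cost 0
[col 1] HIRY: children HIY:{G}, R:{C} ∪→ {C,G}; cost 1
[col 1] AHIRY: children A:{G}, HIRY:{C,G} ∩→ {G}; cost 0
[col 2] HY: children H:{A}, Y:{T} ∪→ {A,T}; cost 1
[col 2] HIY: children HY:{A,T}, I:{A} ∩→ {A}; cost 0
[col 2] HIRY: children HIY:{A}, R:{C} ∪→ {A,C}; cost 1
[col 2] AHIRY: children A:{G}, HIRY:{A,C} ∪→ {A,C,G}; cost 1
[col 3] HY: children H:{T}, Y:{A} ∪→ {A,T}; cost 1
[col 3] HIY: children HY:{A,T}, I:{C} ∪→ {A,C,T}; cost 1
[col 3] HIRY: children HIY:{A,C,T}, R:{T} ∩→ {T}; cost 0
[col 3] AHIRY: children A:{G}, HIRY:{T} ∪→ {G,T}; cost 1
[col 4] HY: children H:{C}, Y:{G} ∪→ {C,G}; cost 1
[col 4] HIY: children HY:{C,G}, I:{T} ∪→ {C,G,T}; cost 1
[col 4] HIRY: children HIY:{C,G,T}, R:{C} ∩→ {C}; cost 0
[col 4] AHIRY: children A:{G}, HIRY:{C} ∪→ {C,G}; cost 1
[col 5] HY: children H:{G}, Y:{G} ∩→ {G}; cost 0
[col 5] HIY: children HY:{G}, I:{C} ∪→ {C,G}; cost 1
[col 5] HIRY: children HIY:{C,G}, R:{C} ∩→ {C}; cost 0
[col 5] AHIRY: children A:{C}, HIRY:{C} ∩→ {C}; cost 0
[col 6] HY: children H:{A}, Y:{G} ∪→ {A,G}; cost 1
[col 6] HIY: children HY:{A,G}, I:{C} ∪→ {A,C,G}; cost 1
[col 6] HIRY: children HIY:{A,C,G}, R:{C} ∩→ {C}; cost 0
[col 6] AHIRY: children A:{G}, HIRY:{C} ∪→ {C,G}; cost 1
[col 7] HY: children H:{C}, Y:{T} ∪→ {C,T}; cost 1
[col 7] HIY: children HY:{C,T}, I:{C} ∩→ {C}; cost 0
[col 7] HIRY: children HIY:{C}, R:{T} ∪→ {C,T}; cost 1
[col 7] AHIRY: children A:{T}, HIRY:{C,T} ∩→ {T}; cost 0
per-site changes: [3, 1, 3, 3, 3, 1, 3, 2]; total = 19

19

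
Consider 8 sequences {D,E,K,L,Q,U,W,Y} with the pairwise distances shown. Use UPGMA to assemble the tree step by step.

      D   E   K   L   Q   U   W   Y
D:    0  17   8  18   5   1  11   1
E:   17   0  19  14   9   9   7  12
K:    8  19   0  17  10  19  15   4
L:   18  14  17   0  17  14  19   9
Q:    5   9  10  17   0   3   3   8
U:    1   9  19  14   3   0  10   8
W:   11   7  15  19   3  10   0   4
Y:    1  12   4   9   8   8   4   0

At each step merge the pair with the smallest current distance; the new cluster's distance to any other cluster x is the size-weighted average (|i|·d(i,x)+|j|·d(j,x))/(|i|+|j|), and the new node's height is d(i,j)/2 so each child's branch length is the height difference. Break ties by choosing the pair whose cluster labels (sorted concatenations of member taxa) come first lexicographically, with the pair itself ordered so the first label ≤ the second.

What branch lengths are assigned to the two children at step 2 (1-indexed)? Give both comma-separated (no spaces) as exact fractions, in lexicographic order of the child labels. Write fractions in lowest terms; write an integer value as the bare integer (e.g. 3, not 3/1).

step 1: merge (D,U) at d=1; branch lengths D→1/2, U→1/2; new cluster DU
  updated: d(DU,E)=13, d(DU,K)=27/2, d(DU,L)=16, d(DU,Q)=4, d(DU,W)=21/2, d(DU,Y)=9/2
step 2: merge (Q,W) at d=3; branch lengths Q→3/2, W→3/2; new cluster QW
  updated: d(DU,QW)=29/4, d(E,QW)=8, d(K,QW)=25/2, d(L,QW)=18, d(QW,Y)=6
step 3: merge (K,Y) at d=4; branch lengths K→2, Y→2; new cluster KY
  updated: d(DU,KY)=9, d(E,KY)=31/2, d(KY,L)=13, d(KY,QW)=37/4
step 4: merge (DU,QW) at d=29/4; branch lengths DU→25/8, QW→17/8; new cluster DQUW
  updated: d(DQUW,E)=21/2, d(DQUW,KY)=73/8, d(DQUW,L)=17
step 5: merge (DQUW,KY) at d=73/8; branch lengths DQUW→15/16, KY→41/16; new cluster DKQUWY
  updated: d(DKQUWY,E)=73/6, d(DKQUWY,L)=47/3
step 6: merge (DKQUWY,E) at d=73/6; branch lengths DKQUWY→73/48, E→73/12; new cluster DEKQUWY
  updated: d(DEKQUWY,L)=108/7
step 7: merge (DEKQUWY,L) at d=108/7; branch lengths DEKQUWY→137/84, L→54/7; new cluster DEKLQUWY
final tree: (((((D:1/2,U:1/2):25/8,(Q:3/2,W:3/2):17/8):15/16,(K:2,Y:2):41/16):73/48,E:73/12):137/84,L:54/7)
total length: 11323/336

3/2,3/2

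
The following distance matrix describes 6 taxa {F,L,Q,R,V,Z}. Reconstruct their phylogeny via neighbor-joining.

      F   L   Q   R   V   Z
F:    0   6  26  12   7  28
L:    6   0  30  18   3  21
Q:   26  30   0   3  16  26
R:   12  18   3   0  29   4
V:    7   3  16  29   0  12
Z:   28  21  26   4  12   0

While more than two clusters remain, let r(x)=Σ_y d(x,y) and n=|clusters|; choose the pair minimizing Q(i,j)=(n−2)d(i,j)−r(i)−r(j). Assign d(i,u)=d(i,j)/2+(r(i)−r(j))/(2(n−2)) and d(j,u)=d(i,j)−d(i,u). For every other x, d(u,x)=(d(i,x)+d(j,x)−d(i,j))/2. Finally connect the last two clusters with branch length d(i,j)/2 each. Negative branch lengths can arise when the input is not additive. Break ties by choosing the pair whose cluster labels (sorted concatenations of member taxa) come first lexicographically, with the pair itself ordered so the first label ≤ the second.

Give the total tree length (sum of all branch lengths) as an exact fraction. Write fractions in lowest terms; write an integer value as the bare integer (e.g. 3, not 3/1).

277/8

1. join Q+R (d=3, Q=-155) ⇒ QR; edges |Q|=47/8, |R|=-23/8
  updated: d(F,QR)=35/2, d(L,QR)=45/2, d(QR,V)=21, d(QR,Z)=27/2
2. join QR+Z (d=27/2, Q=-217/2) ⇒ QRZ; edges |QR|=27/4, |Z|=27/4
  updated: d(F,QRZ)=16, d(L,QRZ)=15, d(QRZ,V)=39/4
3. join F+L (d=6, Q=-41) ⇒ FL; edges |F|=17/4, |L|=7/4
  updated: d(FL,QRZ)=25/2, d(FL,V)=2
4. join FL+QRZ (d=25/2, Q=-97/4) ⇒ FLQRZ; edges |FL|=19/8, |QRZ|=81/8
  updated: d(FLQRZ,V)=-3/8
5. join FLQRZ+V (d=-3/8) ⇒ FLQRVZ; edges |FLQRZ|=-3/16, |V|=-3/16
final tree: (((F:17/4,L:7/4):19/8,((Q:47/8,R:-23/8):27/4,Z:27/4):81/8):-3/16,V:-3/16)
total length: 277/8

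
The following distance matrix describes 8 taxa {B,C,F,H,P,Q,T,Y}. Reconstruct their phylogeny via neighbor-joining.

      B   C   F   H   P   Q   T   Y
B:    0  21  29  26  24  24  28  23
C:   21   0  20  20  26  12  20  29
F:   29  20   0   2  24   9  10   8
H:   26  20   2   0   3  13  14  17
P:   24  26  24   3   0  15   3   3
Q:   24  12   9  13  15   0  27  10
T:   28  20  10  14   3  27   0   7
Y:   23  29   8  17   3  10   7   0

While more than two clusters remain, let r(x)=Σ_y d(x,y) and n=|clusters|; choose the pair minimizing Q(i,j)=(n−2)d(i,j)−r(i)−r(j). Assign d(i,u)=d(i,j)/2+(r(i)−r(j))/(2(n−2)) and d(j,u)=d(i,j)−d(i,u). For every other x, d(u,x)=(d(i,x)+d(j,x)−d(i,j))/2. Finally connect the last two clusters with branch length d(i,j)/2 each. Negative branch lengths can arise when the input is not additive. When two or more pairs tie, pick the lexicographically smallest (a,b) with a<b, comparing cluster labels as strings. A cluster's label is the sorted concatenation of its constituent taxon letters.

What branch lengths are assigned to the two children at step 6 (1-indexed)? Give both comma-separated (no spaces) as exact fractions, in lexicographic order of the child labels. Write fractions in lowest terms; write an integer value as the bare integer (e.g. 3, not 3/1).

57/16,61/16

1. join B+C (d=21, Q=-197) ⇒ BC; edges |B|=51/4, |C|=33/4
  updated: d(BC,F)=14, d(BC,H)=25/2, d(BC,P)=29/2, d(BC,Q)=15/2, d(BC,T)=27/2, d(BC,Y)=31/2
2. join P+T (d=3, Q=-122) ⇒ PT; edges |P|=3/10, |T|=27/10
  updated: d(BC,PT)=25/2, d(F,PT)=31/2, d(H,PT)=7, d(PT,Q)=39/2, d(PT,Y)=7/2
3. join PT+Y (d=7/2, Q=-98) ⇒ PTY; edges |PT|=9/4, |Y|=5/4
  updated: d(BC,PTY)=49/4, d(F,PTY)=10, d(H,PTY)=41/4, d(PTY,Q)=13
4. join F+H (d=2, Q=-267/4) ⇒ FH; edges |F|=13/24, |H|=35/24
  updated: d(BC,FH)=49/4, d(FH,PTY)=73/8, d(FH,Q)=10
5. join BC+Q (d=15/2, Q=-95/2) ⇒ BCQ; edges |BC|=33/8, |Q|=27/8
  updated: d(BCQ,FH)=59/8, d(BCQ,PTY)=71/8
6. join BCQ+FH (d=59/8, Q=-203/8) ⇒ BCFHQ; edges |BCQ|=57/16, |FH|=61/16
  updated: d(BCFHQ,PTY)=85/16
7. join BCFHQ+PTY (d=85/16) ⇒ BCFHPQTY; edges |BCFHQ|=85/32, |PTY|=85/32
final tree: ((((B:51/4,C:33/4):33/8,Q:27/8):57/16,(F:13/24,H:35/24):61/16):85/32,((P:3/10,T:27/10):9/4,Y:5/4):85/32)
total length: 795/16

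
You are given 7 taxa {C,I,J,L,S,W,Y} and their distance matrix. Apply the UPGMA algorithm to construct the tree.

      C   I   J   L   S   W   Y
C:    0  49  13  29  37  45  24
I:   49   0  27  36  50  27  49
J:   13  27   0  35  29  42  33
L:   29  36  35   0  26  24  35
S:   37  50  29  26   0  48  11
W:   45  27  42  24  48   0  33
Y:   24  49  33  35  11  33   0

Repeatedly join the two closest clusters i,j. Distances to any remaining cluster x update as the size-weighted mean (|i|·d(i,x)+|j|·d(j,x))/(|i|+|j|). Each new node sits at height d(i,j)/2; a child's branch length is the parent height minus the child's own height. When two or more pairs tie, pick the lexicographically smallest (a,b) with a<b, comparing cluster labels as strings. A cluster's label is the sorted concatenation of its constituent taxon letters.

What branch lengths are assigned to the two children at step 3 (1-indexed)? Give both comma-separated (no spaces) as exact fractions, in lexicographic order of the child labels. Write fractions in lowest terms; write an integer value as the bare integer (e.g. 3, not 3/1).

12,12

step 1: merge (S,Y) at d=11; branch lengths S→11/2, Y→11/2; new cluster SY
  updated: d(C,SY)=61/2, d(I,SY)=99/2, d(J,SY)=31, d(L,SY)=61/2, d(SY,W)=81/2
step 2: merge (C,J) at d=13; branch lengths C→13/2, J→13/2; new cluster CJ
  updated: d(CJ,I)=38, d(CJ,L)=32, d(CJ,SY)=123/4, d(CJ,W)=87/2
step 3: merge (L,W) at d=24; branch lengths L→12, W→12; new cluster LW
  updated: d(CJ,LW)=151/4, d(I,LW)=63/2, d(LW,SY)=71/2
step 4: merge (CJ,SY) at d=123/4; branch lengths CJ→71/8, SY→79/8; new cluster CJSY
  updated: d(CJSY,I)=175/4, d(CJSY,LW)=293/8
step 5: merge (I,LW) at d=63/2; branch lengths I→63/4, LW→15/4; new cluster ILW
  updated: d(CJSY,ILW)=39
step 6: merge (CJSY,ILW) at d=39; branch lengths CJSY→33/8, ILW→15/4; new cluster CIJLSWY
final tree: (((C:13/2,J:13/2):71/8,(S:11/2,Y:11/2):79/8):33/8,(I:63/4,(L:12,W:12):15/4):15/4)
total length: 753/8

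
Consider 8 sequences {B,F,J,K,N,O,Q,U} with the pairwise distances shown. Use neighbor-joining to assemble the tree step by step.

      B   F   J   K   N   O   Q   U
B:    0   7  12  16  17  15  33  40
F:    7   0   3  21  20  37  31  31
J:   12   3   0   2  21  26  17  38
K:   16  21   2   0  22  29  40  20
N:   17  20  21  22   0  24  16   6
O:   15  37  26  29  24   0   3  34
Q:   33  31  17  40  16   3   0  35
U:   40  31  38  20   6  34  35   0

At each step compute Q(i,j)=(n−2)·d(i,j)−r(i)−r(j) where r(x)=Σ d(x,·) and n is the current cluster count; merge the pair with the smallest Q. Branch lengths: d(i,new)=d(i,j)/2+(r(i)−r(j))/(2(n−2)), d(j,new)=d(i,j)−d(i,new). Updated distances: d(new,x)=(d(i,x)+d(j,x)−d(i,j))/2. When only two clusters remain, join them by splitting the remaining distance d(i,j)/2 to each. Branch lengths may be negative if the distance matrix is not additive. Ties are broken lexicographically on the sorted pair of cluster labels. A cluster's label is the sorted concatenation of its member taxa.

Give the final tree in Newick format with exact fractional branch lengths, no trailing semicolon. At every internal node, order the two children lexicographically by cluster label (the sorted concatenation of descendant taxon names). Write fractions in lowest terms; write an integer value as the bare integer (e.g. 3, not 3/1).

(((B:25/8,F:31/8):59/16,(J:-73/24,K:121/24):77/16):115/32,((N:-67/20,U:187/20):151/16,(O:11/12,Q:25/12):213/16):115/32)

iteration 1: select O,Q (d=3, Q=-325); attach at lengths (11/12, 25/12); label the merged cluster OQ
  updated: d(B,OQ)=45/2, d(F,OQ)=65/2, d(J,OQ)=20, d(K,OQ)=33, d(N,OQ)=37/2, d(OQ,U)=33
iteration 2: select N,U (d=6, Q=-485/2); attach at lengths (-67/20, 187/20); label the merged cluster NU
  updated: d(B,NU)=51/2, d(F,NU)=45/2, d(J,NU)=53/2, d(K,NU)=18, d(NU,OQ)=91/4
iteration 3: select NU,OQ (d=91/4, Q=-155); attach at lengths (151/16, 213/16); label the merged cluster NOQU
  updated: d(B,NOQU)=101/8, d(F,NOQU)=129/8, d(J,NOQU)=95/8, d(K,NOQU)=113/8
iteration 4: select J,K (d=2, Q=-76); attach at lengths (-73/24, 121/24); label the merged cluster JK
  updated: d(B,JK)=13, d(F,JK)=11, d(JK,NOQU)=12
iteration 5: select B,F (d=7, Q=-211/4); attach at lengths (25/8, 31/8); label the merged cluster BF
  updated: d(BF,JK)=17/2, d(BF,NOQU)=87/8
iteration 6: select BF,JK (d=17/2, Q=-251/8); attach at lengths (59/16, 77/16); label the merged cluster BFJK
  updated: d(BFJK,NOQU)=115/16
iteration 7: select BFJK,NOQU (d=115/16); attach at lengths (115/32, 115/32); label the merged cluster BFJKNOQU
final tree: (((B:25/8,F:31/8):59/16,(J:-73/24,K:121/24):77/16):115/32,((N:-67/20,U:187/20):151/16,(O:11/12,Q:25/12):213/16):115/32)
total length: 903/16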